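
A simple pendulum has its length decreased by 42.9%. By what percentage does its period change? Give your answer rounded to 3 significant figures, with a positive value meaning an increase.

T ∝ √L, so T'/T = √(0.5710) = 0.7556.
Percentage change in T = (0.7556 − 1) × 100% = -24.4%.

-24.4%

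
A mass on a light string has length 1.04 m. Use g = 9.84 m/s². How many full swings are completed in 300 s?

T = 2π√(L/g) = 2π√(1.04/9.84) = 2.043 s.
Number of complete oscillations = ⌊300/2.043⌋ = ⌊146.9⌋ = 146.

146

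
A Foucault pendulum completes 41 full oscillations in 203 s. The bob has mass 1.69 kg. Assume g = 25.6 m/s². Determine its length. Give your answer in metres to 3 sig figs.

T = 203/41 = 4.951 s.
From T = 2π√(L/g), L = gT²/(4π²) = 25.6 × 4.951²/(4π²) = 15.9 m.

15.9 m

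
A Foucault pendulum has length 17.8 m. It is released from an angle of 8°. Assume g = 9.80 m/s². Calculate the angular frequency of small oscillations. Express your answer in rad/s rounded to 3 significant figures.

0.742 rad/s

ω = √(g/L) = √(9.80/17.8) = 0.742 rad/s.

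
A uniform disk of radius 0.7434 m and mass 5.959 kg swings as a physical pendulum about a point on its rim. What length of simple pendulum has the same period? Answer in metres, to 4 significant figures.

The equivalent simple-pendulum length is L_eq = I/(md), where I is about the pivot and d = 0.74340 m.
I_cm = ½mR² = 1.6466 kg·m², so I = I_cm + md² = 1.6466 + 3.2932 = 4.9398 kg·m².
L_eq = 4.9398/(5.959 × 0.74340) = 1.115 m.

1.115 m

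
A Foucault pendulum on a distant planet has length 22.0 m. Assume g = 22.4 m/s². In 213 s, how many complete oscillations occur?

T = 2π√(L/g) = 2π√(22.0/22.4) = 6.227 s.
Number of complete oscillations = ⌊213/6.227⌋ = ⌊34.21⌋ = 34.

34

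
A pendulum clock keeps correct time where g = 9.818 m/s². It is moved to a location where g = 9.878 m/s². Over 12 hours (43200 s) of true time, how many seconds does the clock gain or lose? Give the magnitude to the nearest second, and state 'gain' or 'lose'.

gain 132 s

The clock's period scales as T ∝ 1/√g, so T'/T = √(9.818/9.878) = 0.996958.
In 43200 s of true time the clock registers 43200/0.996958 = 43331.8 s, so it gains 132 s.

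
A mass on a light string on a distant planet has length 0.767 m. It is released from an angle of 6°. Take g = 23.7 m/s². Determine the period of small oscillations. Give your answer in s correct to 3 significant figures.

T = 2π√(L/g) = 2π√(0.767/23.7) = 2π × 0.1799 = 1.13 s.

1.13 s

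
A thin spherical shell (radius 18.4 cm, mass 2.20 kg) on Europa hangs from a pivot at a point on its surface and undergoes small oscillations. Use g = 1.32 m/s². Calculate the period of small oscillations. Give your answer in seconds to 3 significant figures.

I_cm = (2/3)mr² = 0.04966 kg·m². The pivot is at distance d = 0.184 m from the centre of mass.
By the parallel-axis theorem, I = I_cm + md² = 0.04966 + 0.07448 = 0.1241 kg·m².
T = 2π√(I/(mgd)) = 2π√(0.1241/(2.20 × 1.32 × 0.184)) = 3.03 s.

3.03 s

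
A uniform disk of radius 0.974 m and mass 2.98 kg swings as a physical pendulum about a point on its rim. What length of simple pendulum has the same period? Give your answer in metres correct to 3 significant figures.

The equivalent simple-pendulum length is L_eq = I/(md), where I is about the pivot and d = 0.9740 m.
I_cm = ½mR² = 1.414 kg·m², so I = I_cm + md² = 1.414 + 2.827 = 4.241 kg·m².
L_eq = 4.241/(2.98 × 0.9740) = 1.46 m.

1.46 m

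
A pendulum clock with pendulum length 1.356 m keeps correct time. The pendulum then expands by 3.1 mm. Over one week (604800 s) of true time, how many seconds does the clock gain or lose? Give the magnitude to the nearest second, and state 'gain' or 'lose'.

lose 690 s

T ∝ √L, so T'/T = √(1.35910/1.356) = 1.00114.
In 604800 s of true time the clock registers 604800/1.00114 = 604109.9 s, so it loses 690 s.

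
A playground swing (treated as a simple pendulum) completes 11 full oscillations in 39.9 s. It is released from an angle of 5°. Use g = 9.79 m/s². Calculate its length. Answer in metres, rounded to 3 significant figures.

T = 39.9/11 = 3.627 s.
From T = 2π√(L/g), L = gT²/(4π²) = 9.79 × 3.627²/(4π²) = 3.26 m.

3.26 m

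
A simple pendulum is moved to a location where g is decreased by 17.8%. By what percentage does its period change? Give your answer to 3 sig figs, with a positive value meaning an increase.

T ∝ 1/√g, so T'/T = 1/√(0.8220) = 1.103.
Percentage change in T = (1.103 − 1) × 100% = 10.3%.

10.3%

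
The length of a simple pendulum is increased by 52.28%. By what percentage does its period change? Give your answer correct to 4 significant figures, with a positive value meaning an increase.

T ∝ √L, so T'/T = √(1.5228) = 1.2340.
Percentage change in T = (1.2340 − 1) × 100% = 23.40%.

23.40%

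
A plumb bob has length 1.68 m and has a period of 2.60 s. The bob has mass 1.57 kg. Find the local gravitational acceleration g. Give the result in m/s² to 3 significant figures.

9.81 m/s²

From T = 2π√(L/g), g = 4π²L/T² = 4π² × 1.68/2.600² = 9.81 m/s².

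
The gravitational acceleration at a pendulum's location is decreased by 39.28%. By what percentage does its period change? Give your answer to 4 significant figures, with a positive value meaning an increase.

28.33%

T ∝ 1/√g, so T'/T = 1/√(0.60720) = 1.2833.
Percentage change in T = (1.2833 − 1) × 100% = 28.33%.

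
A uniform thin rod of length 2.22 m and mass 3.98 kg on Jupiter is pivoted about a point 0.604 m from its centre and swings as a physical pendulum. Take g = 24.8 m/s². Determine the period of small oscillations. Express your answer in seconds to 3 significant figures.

1.43 s

For a physical pendulum T = 2π√(I/(mgd)), with d = 0.6040 m from pivot to centre of mass.
I_cm = mL²/12 = 3.98 × 2.22²/12 = 1.635 kg·m²; I = I_cm + md² = 1.635 + 3.98 × 0.6040² = 3.087 kg·m².
T = 2π√(3.087/(3.98 × 24.8 × 0.6040)) = 1.43 s.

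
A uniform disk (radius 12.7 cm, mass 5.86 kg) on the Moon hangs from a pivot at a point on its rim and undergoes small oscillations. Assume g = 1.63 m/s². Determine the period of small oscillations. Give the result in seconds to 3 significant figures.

2.15 s

I_cm = ½mr² = 0.04726 kg·m². The pivot is at distance d = 0.127 m from the centre of mass.
By the parallel-axis theorem, I = I_cm + md² = 0.04726 + 0.09452 = 0.1418 kg·m².
T = 2π√(I/(mgd)) = 2π√(0.1418/(5.86 × 1.63 × 0.127)) = 2.15 s.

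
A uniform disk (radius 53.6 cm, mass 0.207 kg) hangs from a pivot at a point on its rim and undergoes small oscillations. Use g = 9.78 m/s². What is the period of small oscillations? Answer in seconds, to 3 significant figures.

I_cm = ½mr² = 0.02974 kg·m². The pivot is at distance d = 0.536 m from the centre of mass.
By the parallel-axis theorem, I = I_cm + md² = 0.02974 + 0.05947 = 0.08921 kg·m².
T = 2π√(I/(mgd)) = 2π√(0.08921/(0.207 × 9.78 × 0.536)) = 1.80 s.

1.80 s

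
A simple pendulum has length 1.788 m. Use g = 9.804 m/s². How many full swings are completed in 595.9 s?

T = 2π√(L/g) = 2π√(1.788/9.804) = 2.6833 s.
Number of complete oscillations = ⌊595.9/2.6833⌋ = ⌊222.08⌋ = 222.

222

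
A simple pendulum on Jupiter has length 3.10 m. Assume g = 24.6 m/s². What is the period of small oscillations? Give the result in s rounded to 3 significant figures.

T = 2π√(L/g) = 2π√(3.10/24.6) = 2π × 0.3550 = 2.23 s.

2.23 s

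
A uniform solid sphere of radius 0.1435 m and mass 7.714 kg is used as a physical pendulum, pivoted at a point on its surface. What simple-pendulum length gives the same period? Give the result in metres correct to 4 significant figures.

0.2009 m

The equivalent simple-pendulum length is L_eq = I/(md), where I is about the pivot and d = 0.14350 m.
I_cm = (2/5)mR² = 0.063539 kg·m², so I = I_cm + md² = 0.063539 + 0.15885 = 0.22239 kg·m².
L_eq = 0.22239/(7.714 × 0.14350) = 0.2009 m.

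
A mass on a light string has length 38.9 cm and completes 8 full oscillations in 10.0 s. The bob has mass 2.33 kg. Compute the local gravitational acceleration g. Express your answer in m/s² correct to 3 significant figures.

9.83 m/s²

T = 10.0/8 = 1.250 s.
From T = 2π√(L/g), g = 4π²L/T² = 4π² × 0.389/1.250² = 9.83 m/s².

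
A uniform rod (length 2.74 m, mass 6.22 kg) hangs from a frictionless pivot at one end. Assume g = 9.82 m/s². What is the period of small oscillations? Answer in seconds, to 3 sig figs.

2.71 s

For a physical pendulum T = 2π√(I/(mgd)), with d = 1.370 m from pivot to centre of mass.
I_cm = mL²/12 = 6.22 × 2.74²/12 = 3.891 kg·m²; I = I_cm + md² = 3.891 + 6.22 × 1.370² = 15.57 kg·m².
T = 2π√(15.57/(6.22 × 9.82 × 1.370)) = 2.71 s.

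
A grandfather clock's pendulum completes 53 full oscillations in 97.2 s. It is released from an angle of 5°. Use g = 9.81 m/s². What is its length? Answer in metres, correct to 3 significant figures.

T = 97.2/53 = 1.834 s.
From T = 2π√(L/g), L = gT²/(4π²) = 9.81 × 1.834²/(4π²) = 0.836 m.

0.836 m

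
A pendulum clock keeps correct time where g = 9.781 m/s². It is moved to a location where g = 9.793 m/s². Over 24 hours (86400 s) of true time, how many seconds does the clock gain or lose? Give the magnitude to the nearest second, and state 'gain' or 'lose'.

The clock's period scales as T ∝ 1/√g, so T'/T = √(9.781/9.793) = 0.999387.
In 86400 s of true time the clock registers 86400/0.999387 = 86453.0 s, so it gains 53 s.

gain 53 s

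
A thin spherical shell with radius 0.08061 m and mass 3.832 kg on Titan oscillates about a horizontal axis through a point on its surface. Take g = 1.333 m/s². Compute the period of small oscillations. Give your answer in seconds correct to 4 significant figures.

1.995 s

I_cm = (2/3)mr² = 0.016600 kg·m². The pivot is at distance d = 0.08061 m from the centre of mass.
By the parallel-axis theorem, I = I_cm + md² = 0.016600 + 0.024900 = 0.041500 kg·m².
T = 2π√(I/(mgd)) = 2π√(0.041500/(3.832 × 1.333 × 0.08061)) = 1.995 s.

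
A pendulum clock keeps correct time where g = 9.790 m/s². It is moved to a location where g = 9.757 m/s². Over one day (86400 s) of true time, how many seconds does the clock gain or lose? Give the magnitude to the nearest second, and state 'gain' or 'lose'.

The clock's period scales as T ∝ 1/√g, so T'/T = √(9.790/9.757) = 1.00169.
In 86400 s of true time the clock registers 86400/1.00169 = 86254.3 s, so it loses 146 s.

lose 146 s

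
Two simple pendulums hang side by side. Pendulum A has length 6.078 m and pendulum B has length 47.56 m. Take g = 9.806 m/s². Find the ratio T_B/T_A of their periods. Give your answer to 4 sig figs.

T ∝ √L, so T_B/T_A = √(L_B/L_A) = √(47.56/6.078) = 2.797.

2.797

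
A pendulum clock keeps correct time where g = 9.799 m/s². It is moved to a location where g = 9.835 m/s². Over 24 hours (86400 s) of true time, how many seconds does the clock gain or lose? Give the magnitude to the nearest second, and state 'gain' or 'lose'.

The clock's period scales as T ∝ 1/√g, so T'/T = √(9.799/9.835) = 0.998168.
In 86400 s of true time the clock registers 86400/0.998168 = 86558.6 s, so it gains 159 s.

gain 159 s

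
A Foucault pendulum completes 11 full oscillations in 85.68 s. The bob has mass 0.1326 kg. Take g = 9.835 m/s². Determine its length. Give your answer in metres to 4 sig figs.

15.11 m

T = 85.68/11 = 7.7891 s.
From T = 2π√(L/g), L = gT²/(4π²) = 9.835 × 7.7891²/(4π²) = 15.11 m.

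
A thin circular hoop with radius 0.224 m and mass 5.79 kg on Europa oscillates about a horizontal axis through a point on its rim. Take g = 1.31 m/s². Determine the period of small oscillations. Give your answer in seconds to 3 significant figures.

3.67 s

I_cm = mr² = 0.2905 kg·m². The pivot is at distance d = 0.224 m from the centre of mass.
By the parallel-axis theorem, I = I_cm + md² = 0.2905 + 0.2905 = 0.5810 kg·m².
T = 2π√(I/(mgd)) = 2π√(0.5810/(5.79 × 1.31 × 0.224)) = 3.67 s.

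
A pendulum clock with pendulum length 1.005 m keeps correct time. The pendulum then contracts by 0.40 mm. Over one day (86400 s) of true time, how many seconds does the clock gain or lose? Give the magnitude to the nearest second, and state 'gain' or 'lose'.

gain 17 s

T ∝ √L, so T'/T = √(1.00460/1.005) = 0.999801.
In 86400 s of true time the clock registers 86400/0.999801 = 86417.2 s, so it gains 17 s.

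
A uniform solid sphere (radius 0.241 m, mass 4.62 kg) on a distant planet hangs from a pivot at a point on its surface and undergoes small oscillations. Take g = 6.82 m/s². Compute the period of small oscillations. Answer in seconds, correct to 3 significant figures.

I_cm = (2/5)mr² = 0.1073 kg·m². The pivot is at distance d = 0.241 m from the centre of mass.
By the parallel-axis theorem, I = I_cm + md² = 0.1073 + 0.2683 = 0.3757 kg·m².
T = 2π√(I/(mgd)) = 2π√(0.3757/(4.62 × 6.82 × 0.241)) = 1.40 s.

1.40 s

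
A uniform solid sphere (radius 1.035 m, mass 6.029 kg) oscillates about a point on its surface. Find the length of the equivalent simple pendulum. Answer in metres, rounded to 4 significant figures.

1.449 m

The equivalent simple-pendulum length is L_eq = I/(md), where I is about the pivot and d = 1.0350 m.
I_cm = (2/5)mR² = 2.5834 kg·m², so I = I_cm + md² = 2.5834 + 6.4584 = 9.0418 kg·m².
L_eq = 9.0418/(6.029 × 1.0350) = 1.449 m.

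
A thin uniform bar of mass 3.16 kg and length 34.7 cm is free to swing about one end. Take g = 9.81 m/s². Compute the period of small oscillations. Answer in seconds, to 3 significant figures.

0.965 s

For a physical pendulum T = 2π√(I/(mgd)), with d = 0.1735 m from pivot to centre of mass.
I_cm = mL²/12 = 3.16 × 0.347²/12 = 0.03171 kg·m²; I = I_cm + md² = 0.03171 + 3.16 × 0.1735² = 0.1268 kg·m².
T = 2π√(0.1268/(3.16 × 9.81 × 0.1735)) = 0.965 s.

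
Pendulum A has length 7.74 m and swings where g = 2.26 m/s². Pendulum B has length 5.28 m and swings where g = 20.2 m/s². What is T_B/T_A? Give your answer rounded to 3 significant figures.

0.276

T = 2π√(L/g), so T_B/T_A = √((L_B/g_B)/(L_A/g_A)) = √((5.28/20.2)/(7.74/2.26)) = 0.276.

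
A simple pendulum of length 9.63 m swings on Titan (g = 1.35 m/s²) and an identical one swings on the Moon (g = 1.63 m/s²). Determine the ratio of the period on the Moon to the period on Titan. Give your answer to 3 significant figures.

T ∝ 1/√g, so T₂/T₁ = √(g₁/g₂) = √(1.35/1.63) = 0.910.

0.910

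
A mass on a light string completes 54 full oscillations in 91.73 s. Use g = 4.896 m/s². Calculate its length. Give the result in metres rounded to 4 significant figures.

0.3579 m

T = 91.73/54 = 1.6987 s.
From T = 2π√(L/g), L = gT²/(4π²) = 4.896 × 1.6987²/(4π²) = 0.3579 m.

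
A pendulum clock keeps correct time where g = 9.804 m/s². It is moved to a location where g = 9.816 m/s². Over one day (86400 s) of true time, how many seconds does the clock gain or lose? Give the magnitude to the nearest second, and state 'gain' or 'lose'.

The clock's period scales as T ∝ 1/√g, so T'/T = √(9.804/9.816) = 0.999389.
In 86400 s of true time the clock registers 86400/0.999389 = 86452.9 s, so it gains 53 s.

gain 53 s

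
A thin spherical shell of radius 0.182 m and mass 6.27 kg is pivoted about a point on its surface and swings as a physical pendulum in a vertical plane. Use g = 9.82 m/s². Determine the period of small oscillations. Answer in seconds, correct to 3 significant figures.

I_cm = (2/3)mr² = 0.1385 kg·m². The pivot is at distance d = 0.182 m from the centre of mass.
By the parallel-axis theorem, I = I_cm + md² = 0.1385 + 0.2077 = 0.3461 kg·m².
T = 2π√(I/(mgd)) = 2π√(0.3461/(6.27 × 9.82 × 0.182)) = 1.10 s.

1.10 s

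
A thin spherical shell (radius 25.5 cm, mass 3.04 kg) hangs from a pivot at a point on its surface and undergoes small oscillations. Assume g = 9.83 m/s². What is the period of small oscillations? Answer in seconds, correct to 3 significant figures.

1.31 s

I_cm = (2/3)mr² = 0.1318 kg·m². The pivot is at distance d = 0.255 m from the centre of mass.
By the parallel-axis theorem, I = I_cm + md² = 0.1318 + 0.1977 = 0.3295 kg·m².
T = 2π√(I/(mgd)) = 2π√(0.3295/(3.04 × 9.83 × 0.255)) = 1.31 s.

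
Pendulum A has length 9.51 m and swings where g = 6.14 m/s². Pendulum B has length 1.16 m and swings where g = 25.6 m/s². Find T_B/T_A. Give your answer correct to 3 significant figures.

T = 2π√(L/g), so T_B/T_A = √((L_B/g_B)/(L_A/g_A)) = √((1.16/25.6)/(9.51/6.14)) = 0.171.

0.171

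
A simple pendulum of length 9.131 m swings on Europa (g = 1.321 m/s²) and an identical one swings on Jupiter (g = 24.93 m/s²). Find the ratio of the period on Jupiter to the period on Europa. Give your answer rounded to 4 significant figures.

0.2302

T ∝ 1/√g, so T₂/T₁ = √(g₁/g₂) = √(1.321/24.93) = 0.2302.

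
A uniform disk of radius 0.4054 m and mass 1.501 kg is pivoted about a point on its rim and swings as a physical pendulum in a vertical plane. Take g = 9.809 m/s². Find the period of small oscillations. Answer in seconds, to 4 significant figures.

I_cm = ½mr² = 0.12334 kg·m². The pivot is at distance d = 0.4054 m from the centre of mass.
By the parallel-axis theorem, I = I_cm + md² = 0.12334 + 0.24669 = 0.37003 kg·m².
T = 2π√(I/(mgd)) = 2π√(0.37003/(1.501 × 9.809 × 0.4054)) = 1.564 s.

1.564 s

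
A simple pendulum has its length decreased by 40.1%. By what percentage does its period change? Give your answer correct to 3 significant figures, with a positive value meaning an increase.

-22.6%

T ∝ √L, so T'/T = √(0.5990) = 0.7740.
Percentage change in T = (0.7740 − 1) × 100% = -22.6%.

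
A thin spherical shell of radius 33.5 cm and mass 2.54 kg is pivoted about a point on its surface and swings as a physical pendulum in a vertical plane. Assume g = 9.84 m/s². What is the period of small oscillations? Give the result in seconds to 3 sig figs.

1.50 s

I_cm = (2/3)mr² = 0.1900 kg·m². The pivot is at distance d = 0.335 m from the centre of mass.
By the parallel-axis theorem, I = I_cm + md² = 0.1900 + 0.2851 = 0.4751 kg·m².
T = 2π√(I/(mgd)) = 2π√(0.4751/(2.54 × 9.84 × 0.335)) = 1.50 s.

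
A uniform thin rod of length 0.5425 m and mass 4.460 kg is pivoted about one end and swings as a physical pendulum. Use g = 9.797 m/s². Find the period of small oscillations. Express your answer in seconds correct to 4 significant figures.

1.207 s

For a physical pendulum T = 2π√(I/(mgd)), with d = 0.27125 m from pivot to centre of mass.
I_cm = mL²/12 = 4.460 × 0.5425²/12 = 0.10938 kg·m²; I = I_cm + md² = 0.10938 + 4.460 × 0.27125² = 0.43754 kg·m².
T = 2π√(0.43754/(4.460 × 9.797 × 0.27125)) = 1.207 s.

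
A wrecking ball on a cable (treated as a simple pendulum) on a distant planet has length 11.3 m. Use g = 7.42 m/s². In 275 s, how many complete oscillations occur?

35

T = 2π√(L/g) = 2π√(11.3/7.42) = 7.754 s.
Number of complete oscillations = ⌊275/7.754⌋ = ⌊35.47⌋ = 35.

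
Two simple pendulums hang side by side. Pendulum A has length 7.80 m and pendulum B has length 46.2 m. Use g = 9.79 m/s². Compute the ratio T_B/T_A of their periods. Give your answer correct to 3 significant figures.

T ∝ √L, so T_B/T_A = √(L_B/L_A) = √(46.2/7.80) = 2.43.

2.43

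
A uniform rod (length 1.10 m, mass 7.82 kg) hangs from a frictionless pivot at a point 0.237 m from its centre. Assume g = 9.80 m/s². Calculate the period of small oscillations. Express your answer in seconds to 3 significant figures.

1.63 s

For a physical pendulum T = 2π√(I/(mgd)), with d = 0.2370 m from pivot to centre of mass.
I_cm = mL²/12 = 7.82 × 1.10²/12 = 0.7885 kg·m²; I = I_cm + md² = 0.7885 + 7.82 × 0.2370² = 1.228 kg·m².
T = 2π√(1.228/(7.82 × 9.80 × 0.2370)) = 1.63 s.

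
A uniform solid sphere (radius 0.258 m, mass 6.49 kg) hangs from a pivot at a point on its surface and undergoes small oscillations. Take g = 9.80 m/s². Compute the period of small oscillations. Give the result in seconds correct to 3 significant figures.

I_cm = (2/5)mr² = 0.1728 kg·m². The pivot is at distance d = 0.258 m from the centre of mass.
By the parallel-axis theorem, I = I_cm + md² = 0.1728 + 0.4320 = 0.6048 kg·m².
T = 2π√(I/(mgd)) = 2π√(0.6048/(6.49 × 9.80 × 0.258)) = 1.21 s.

1.21 s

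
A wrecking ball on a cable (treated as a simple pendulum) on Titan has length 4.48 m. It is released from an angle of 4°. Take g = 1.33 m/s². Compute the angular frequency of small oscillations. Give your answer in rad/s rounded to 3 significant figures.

0.545 rad/s

ω = √(g/L) = √(1.33/4.48) = 0.545 rad/s.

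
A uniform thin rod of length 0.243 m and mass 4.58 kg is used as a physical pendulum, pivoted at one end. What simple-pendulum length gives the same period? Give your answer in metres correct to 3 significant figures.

0.162 m

The equivalent simple-pendulum length is L_eq = I/(md), where I is about the pivot and d = 0.1215 m.
I_cm = (1/12)mL² = 0.02254 kg·m², so I = I_cm + md² = 0.02254 + 0.06761 = 0.09015 kg·m².
L_eq = 0.09015/(4.58 × 0.1215) = 0.162 m.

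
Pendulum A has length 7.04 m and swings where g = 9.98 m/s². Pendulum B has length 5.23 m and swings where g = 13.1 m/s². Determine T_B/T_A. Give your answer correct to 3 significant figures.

T = 2π√(L/g), so T_B/T_A = √((L_B/g_B)/(L_A/g_A)) = √((5.23/13.1)/(7.04/9.98)) = 0.752.

0.752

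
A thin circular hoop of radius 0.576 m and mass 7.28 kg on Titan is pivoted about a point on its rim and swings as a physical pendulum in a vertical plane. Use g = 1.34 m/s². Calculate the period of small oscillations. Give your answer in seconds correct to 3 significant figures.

I_cm = mr² = 2.415 kg·m². The pivot is at distance d = 0.576 m from the centre of mass.
By the parallel-axis theorem, I = I_cm + md² = 2.415 + 2.415 = 4.831 kg·m².
T = 2π√(I/(mgd)) = 2π√(4.831/(7.28 × 1.34 × 0.576)) = 5.83 s.

5.83 s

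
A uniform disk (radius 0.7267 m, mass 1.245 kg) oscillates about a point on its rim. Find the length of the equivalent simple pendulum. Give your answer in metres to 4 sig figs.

The equivalent simple-pendulum length is L_eq = I/(md), where I is about the pivot and d = 0.72670 m.
I_cm = ½mR² = 0.32874 kg·m², so I = I_cm + md² = 0.32874 + 0.65748 = 0.98621 kg·m².
L_eq = 0.98621/(1.245 × 0.72670) = 1.090 m.

1.090 m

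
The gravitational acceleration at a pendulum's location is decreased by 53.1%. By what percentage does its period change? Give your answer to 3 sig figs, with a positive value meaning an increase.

46.0%

T ∝ 1/√g, so T'/T = 1/√(0.4690) = 1.460.
Percentage change in T = (1.460 − 1) × 100% = 46.0%.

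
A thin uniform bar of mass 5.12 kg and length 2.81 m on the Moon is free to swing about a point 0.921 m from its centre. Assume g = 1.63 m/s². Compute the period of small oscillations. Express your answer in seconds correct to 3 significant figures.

6.29 s

For a physical pendulum T = 2π√(I/(mgd)), with d = 0.9210 m from pivot to centre of mass.
I_cm = mL²/12 = 5.12 × 2.81²/12 = 3.369 kg·m²; I = I_cm + md² = 3.369 + 5.12 × 0.9210² = 7.712 kg·m².
T = 2π√(7.712/(5.12 × 1.63 × 0.9210)) = 6.29 s.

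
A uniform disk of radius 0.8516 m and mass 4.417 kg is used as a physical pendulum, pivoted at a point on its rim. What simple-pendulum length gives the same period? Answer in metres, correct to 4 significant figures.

The equivalent simple-pendulum length is L_eq = I/(md), where I is about the pivot and d = 0.85160 m.
I_cm = ½mR² = 1.6017 kg·m², so I = I_cm + md² = 1.6017 + 3.2033 = 4.8050 kg·m².
L_eq = 4.8050/(4.417 × 0.85160) = 1.277 m.

1.277 m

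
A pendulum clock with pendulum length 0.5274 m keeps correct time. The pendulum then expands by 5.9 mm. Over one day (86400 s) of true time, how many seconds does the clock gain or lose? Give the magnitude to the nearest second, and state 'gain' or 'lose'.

T ∝ √L, so T'/T = √(0.53330/0.5274) = 1.00558.
In 86400 s of true time the clock registers 86400/1.00558 = 85920.7 s, so it loses 479 s.

lose 479 s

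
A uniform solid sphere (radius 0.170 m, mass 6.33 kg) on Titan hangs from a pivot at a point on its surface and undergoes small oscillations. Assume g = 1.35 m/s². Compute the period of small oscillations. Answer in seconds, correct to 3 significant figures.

I_cm = (2/5)mr² = 0.07317 kg·m². The pivot is at distance d = 0.170 m from the centre of mass.
By the parallel-axis theorem, I = I_cm + md² = 0.07317 + 0.1829 = 0.2561 kg·m².
T = 2π√(I/(mgd)) = 2π√(0.2561/(6.33 × 1.35 × 0.170)) = 2.64 s.

2.64 s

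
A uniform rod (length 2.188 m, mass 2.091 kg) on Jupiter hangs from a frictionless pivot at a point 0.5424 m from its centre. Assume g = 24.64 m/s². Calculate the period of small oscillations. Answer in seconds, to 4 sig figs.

1.431 s

For a physical pendulum T = 2π√(I/(mgd)), with d = 0.54240 m from pivot to centre of mass.
I_cm = mL²/12 = 2.091 × 2.188²/12 = 0.83419 kg·m²; I = I_cm + md² = 0.83419 + 2.091 × 0.54240² = 1.4494 kg·m².
T = 2π√(1.4494/(2.091 × 24.64 × 0.54240)) = 1.431 s.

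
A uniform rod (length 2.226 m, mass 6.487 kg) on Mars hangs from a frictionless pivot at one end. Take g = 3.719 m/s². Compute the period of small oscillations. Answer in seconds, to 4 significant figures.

3.969 s

For a physical pendulum T = 2π√(I/(mgd)), with d = 1.1130 m from pivot to centre of mass.
I_cm = mL²/12 = 6.487 × 2.226²/12 = 2.6786 kg·m²; I = I_cm + md² = 2.6786 + 6.487 × 1.1130² = 10.715 kg·m².
T = 2π√(10.715/(6.487 × 3.719 × 1.1130)) = 3.969 s.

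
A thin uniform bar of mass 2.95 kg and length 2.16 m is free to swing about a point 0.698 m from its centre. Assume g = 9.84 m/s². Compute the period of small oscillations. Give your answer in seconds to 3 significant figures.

2.24 s

For a physical pendulum T = 2π√(I/(mgd)), with d = 0.6980 m from pivot to centre of mass.
I_cm = mL²/12 = 2.95 × 2.16²/12 = 1.147 kg·m²; I = I_cm + md² = 1.147 + 2.95 × 0.6980² = 2.584 kg·m².
T = 2π√(2.584/(2.95 × 9.84 × 0.6980)) = 2.24 s.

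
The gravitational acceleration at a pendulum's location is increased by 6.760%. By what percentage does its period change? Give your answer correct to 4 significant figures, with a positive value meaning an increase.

-3.218%

T ∝ 1/√g, so T'/T = 1/√(1.0676) = 0.96782.
Percentage change in T = (0.96782 − 1) × 100% = -3.218%.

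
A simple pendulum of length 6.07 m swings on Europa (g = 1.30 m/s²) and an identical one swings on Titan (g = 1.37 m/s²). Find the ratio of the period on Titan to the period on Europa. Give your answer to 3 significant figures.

0.974

T ∝ 1/√g, so T₂/T₁ = √(g₁/g₂) = √(1.30/1.37) = 0.974.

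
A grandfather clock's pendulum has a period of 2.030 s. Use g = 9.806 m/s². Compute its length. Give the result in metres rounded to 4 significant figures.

1.024 m

From T = 2π√(L/g), L = gT²/(4π²) = 9.806 × 2.0300²/(4π²) = 1.024 m.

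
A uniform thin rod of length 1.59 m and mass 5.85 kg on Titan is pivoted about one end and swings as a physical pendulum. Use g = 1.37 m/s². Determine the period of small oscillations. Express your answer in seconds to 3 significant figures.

For a physical pendulum T = 2π√(I/(mgd)), with d = 0.7950 m from pivot to centre of mass.
I_cm = mL²/12 = 5.85 × 1.59²/12 = 1.232 kg·m²; I = I_cm + md² = 1.232 + 5.85 × 0.7950² = 4.930 kg·m².
T = 2π√(4.930/(5.85 × 1.37 × 0.7950)) = 5.53 s.

5.53 s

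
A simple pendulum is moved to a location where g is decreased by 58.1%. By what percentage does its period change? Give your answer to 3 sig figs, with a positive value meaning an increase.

54.5%

T ∝ 1/√g, so T'/T = 1/√(0.4190) = 1.545.
Percentage change in T = (1.545 − 1) × 100% = 54.5%.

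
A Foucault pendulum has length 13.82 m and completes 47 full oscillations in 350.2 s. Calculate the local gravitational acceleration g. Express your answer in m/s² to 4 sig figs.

9.827 m/s²

T = 350.2/47 = 7.4511 s.
From T = 2π√(L/g), g = 4π²L/T² = 4π² × 13.82/7.4511² = 9.827 m/s².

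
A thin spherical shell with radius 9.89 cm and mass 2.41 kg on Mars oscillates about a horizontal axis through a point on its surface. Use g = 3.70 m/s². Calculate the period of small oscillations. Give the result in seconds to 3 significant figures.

I_cm = (2/3)mr² = 0.01572 kg·m². The pivot is at distance d = 0.0989 m from the centre of mass.
By the parallel-axis theorem, I = I_cm + md² = 0.01572 + 0.02357 = 0.03929 kg·m².
T = 2π√(I/(mgd)) = 2π√(0.03929/(2.41 × 3.70 × 0.0989)) = 1.33 s.

1.33 s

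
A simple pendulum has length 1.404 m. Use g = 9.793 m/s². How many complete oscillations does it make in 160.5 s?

67

T = 2π√(L/g) = 2π√(1.404/9.793) = 2.3791 s.
Number of complete oscillations = ⌊160.5/2.3791⌋ = ⌊67.464⌋ = 67.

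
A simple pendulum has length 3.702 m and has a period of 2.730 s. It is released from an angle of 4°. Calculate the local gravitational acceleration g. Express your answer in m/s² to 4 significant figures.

From T = 2π√(L/g), g = 4π²L/T² = 4π² × 3.702/2.7300² = 19.61 m/s².

19.61 m/s²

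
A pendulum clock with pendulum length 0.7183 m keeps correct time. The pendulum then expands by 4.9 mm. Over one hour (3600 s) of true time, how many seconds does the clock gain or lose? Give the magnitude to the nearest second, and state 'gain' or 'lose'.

lose 12 s

T ∝ √L, so T'/T = √(0.72320/0.7183) = 1.00341.
In 3600 s of true time the clock registers 3600/1.00341 = 3587.8 s, so it loses 12 s.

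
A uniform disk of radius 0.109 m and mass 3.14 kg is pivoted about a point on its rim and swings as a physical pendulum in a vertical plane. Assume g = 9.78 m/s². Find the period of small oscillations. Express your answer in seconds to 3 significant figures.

I_cm = ½mr² = 0.01865 kg·m². The pivot is at distance d = 0.109 m from the centre of mass.
By the parallel-axis theorem, I = I_cm + md² = 0.01865 + 0.03731 = 0.05596 kg·m².
T = 2π√(I/(mgd)) = 2π√(0.05596/(3.14 × 9.78 × 0.109)) = 0.812 s.

0.812 s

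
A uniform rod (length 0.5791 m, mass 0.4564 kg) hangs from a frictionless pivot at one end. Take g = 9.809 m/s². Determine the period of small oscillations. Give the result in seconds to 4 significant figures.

For a physical pendulum T = 2π√(I/(mgd)), with d = 0.28955 m from pivot to centre of mass.
I_cm = mL²/12 = 0.4564 × 0.5791²/12 = 0.012755 kg·m²; I = I_cm + md² = 0.012755 + 0.4564 × 0.28955² = 0.051019 kg·m².
T = 2π√(0.051019/(0.4564 × 9.809 × 0.28955)) = 1.247 s.

1.247 s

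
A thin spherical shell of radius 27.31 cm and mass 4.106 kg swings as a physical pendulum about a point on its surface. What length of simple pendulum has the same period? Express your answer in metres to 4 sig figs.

0.4552 m

The equivalent simple-pendulum length is L_eq = I/(md), where I is about the pivot and d = 0.27310 m.
I_cm = (2/3)mR² = 0.20416 kg·m², so I = I_cm + md² = 0.20416 + 0.30624 = 0.51040 kg·m².
L_eq = 0.51040/(4.106 × 0.27310) = 0.4552 m.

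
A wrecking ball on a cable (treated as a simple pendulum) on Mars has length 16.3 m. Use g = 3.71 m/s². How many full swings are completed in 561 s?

T = 2π√(L/g) = 2π√(16.3/3.71) = 13.17 s.
Number of complete oscillations = ⌊561/13.17⌋ = ⌊42.60⌋ = 42.

42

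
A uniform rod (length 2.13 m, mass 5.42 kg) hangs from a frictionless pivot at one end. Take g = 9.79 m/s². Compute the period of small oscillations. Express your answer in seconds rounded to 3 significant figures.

For a physical pendulum T = 2π√(I/(mgd)), with d = 1.065 m from pivot to centre of mass.
I_cm = mL²/12 = 5.42 × 2.13²/12 = 2.049 kg·m²; I = I_cm + md² = 2.049 + 5.42 × 1.065² = 8.197 kg·m².
T = 2π√(8.197/(5.42 × 9.79 × 1.065)) = 2.39 s.

2.39 s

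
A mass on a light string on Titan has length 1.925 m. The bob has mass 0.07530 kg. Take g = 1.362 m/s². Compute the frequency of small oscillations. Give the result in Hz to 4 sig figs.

0.1339 Hz

T = 2π√(L/g) = 2π√(1.925/1.362) = 7.4698 s, so f = 1/T = 0.1339 Hz.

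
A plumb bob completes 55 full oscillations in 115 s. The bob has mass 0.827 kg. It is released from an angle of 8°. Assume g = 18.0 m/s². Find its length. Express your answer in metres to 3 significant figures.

1.99 m

T = 115/55 = 2.091 s.
From T = 2π√(L/g), L = gT²/(4π²) = 18.0 × 2.091²/(4π²) = 1.99 m.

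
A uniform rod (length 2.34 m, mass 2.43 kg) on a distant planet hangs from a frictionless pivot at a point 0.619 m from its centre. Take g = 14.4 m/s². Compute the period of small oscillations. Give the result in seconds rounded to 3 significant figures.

For a physical pendulum T = 2π√(I/(mgd)), with d = 0.6190 m from pivot to centre of mass.
I_cm = mL²/12 = 2.43 × 2.34²/12 = 1.109 kg·m²; I = I_cm + md² = 1.109 + 2.43 × 0.6190² = 2.040 kg·m².
T = 2π√(2.040/(2.43 × 14.4 × 0.6190)) = 1.93 s.

1.93 s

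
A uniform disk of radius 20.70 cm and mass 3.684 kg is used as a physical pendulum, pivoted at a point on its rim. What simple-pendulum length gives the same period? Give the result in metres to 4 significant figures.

The equivalent simple-pendulum length is L_eq = I/(md), where I is about the pivot and d = 0.20700 m.
I_cm = ½mR² = 0.078928 kg·m², so I = I_cm + md² = 0.078928 + 0.15786 = 0.23678 kg·m².
L_eq = 0.23678/(3.684 × 0.20700) = 0.3105 m.

0.3105 m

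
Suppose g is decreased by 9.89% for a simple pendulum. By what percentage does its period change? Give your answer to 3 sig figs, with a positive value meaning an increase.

T ∝ 1/√g, so T'/T = 1/√(0.9011) = 1.053.
Percentage change in T = (1.053 − 1) × 100% = 5.34%.

5.34%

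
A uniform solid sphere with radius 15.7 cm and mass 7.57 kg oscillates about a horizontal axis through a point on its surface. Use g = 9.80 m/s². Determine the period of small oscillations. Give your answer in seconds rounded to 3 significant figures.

0.941 s

I_cm = (2/5)mr² = 0.07464 kg·m². The pivot is at distance d = 0.157 m from the centre of mass.
By the parallel-axis theorem, I = I_cm + md² = 0.07464 + 0.1866 = 0.2612 kg·m².
T = 2π√(I/(mgd)) = 2π√(0.2612/(7.57 × 9.80 × 0.157)) = 0.941 s.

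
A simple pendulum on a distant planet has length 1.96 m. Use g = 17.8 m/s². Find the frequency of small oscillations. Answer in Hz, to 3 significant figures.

T = 2π√(L/g) = 2π√(1.96/17.8) = 2.085 s, so f = 1/T = 0.480 Hz.

0.480 Hz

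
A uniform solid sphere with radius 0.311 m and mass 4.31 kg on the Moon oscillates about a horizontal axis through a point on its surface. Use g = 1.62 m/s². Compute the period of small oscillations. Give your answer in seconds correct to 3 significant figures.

I_cm = (2/5)mr² = 0.1667 kg·m². The pivot is at distance d = 0.311 m from the centre of mass.
By the parallel-axis theorem, I = I_cm + md² = 0.1667 + 0.4169 = 0.5836 kg·m².
T = 2π√(I/(mgd)) = 2π√(0.5836/(4.31 × 1.62 × 0.311)) = 3.26 s.

3.26 s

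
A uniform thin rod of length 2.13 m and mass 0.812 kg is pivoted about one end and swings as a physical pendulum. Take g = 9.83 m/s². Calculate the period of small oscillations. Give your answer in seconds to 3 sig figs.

For a physical pendulum T = 2π√(I/(mgd)), with d = 1.065 m from pivot to centre of mass.
I_cm = mL²/12 = 0.812 × 2.13²/12 = 0.3070 kg·m²; I = I_cm + md² = 0.3070 + 0.812 × 1.065² = 1.228 kg·m².
T = 2π√(1.228/(0.812 × 9.83 × 1.065)) = 2.39 s.

2.39 s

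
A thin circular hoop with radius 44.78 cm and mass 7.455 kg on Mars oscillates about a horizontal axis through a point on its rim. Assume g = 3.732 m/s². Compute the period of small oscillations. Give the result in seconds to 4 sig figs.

3.078 s

I_cm = mr² = 1.4949 kg·m². The pivot is at distance d = 0.4478 m from the centre of mass.
By the parallel-axis theorem, I = I_cm + md² = 1.4949 + 1.4949 = 2.9898 kg·m².
T = 2π√(I/(mgd)) = 2π√(2.9898/(7.455 × 3.732 × 0.4478)) = 3.078 s.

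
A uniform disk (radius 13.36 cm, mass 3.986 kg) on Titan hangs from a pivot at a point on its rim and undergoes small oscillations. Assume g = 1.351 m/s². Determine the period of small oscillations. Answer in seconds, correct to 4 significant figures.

2.420 s

I_cm = ½mr² = 0.035573 kg·m². The pivot is at distance d = 0.1336 m from the centre of mass.
By the parallel-axis theorem, I = I_cm + md² = 0.035573 + 0.071146 = 0.10672 kg·m².
T = 2π√(I/(mgd)) = 2π√(0.10672/(3.986 × 1.351 × 0.1336)) = 2.420 s.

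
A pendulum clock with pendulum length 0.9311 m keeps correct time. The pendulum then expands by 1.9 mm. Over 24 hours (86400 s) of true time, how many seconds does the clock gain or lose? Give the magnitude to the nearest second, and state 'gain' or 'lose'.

T ∝ √L, so T'/T = √(0.93300/0.9311) = 1.00102.
In 86400 s of true time the clock registers 86400/1.00102 = 86312.0 s, so it loses 88 s.

lose 88 s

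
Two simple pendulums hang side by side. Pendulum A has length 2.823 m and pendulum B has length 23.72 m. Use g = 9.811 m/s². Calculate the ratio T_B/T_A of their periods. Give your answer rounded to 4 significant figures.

2.899

T ∝ √L, so T_B/T_A = √(L_B/L_A) = √(23.72/2.823) = 2.899.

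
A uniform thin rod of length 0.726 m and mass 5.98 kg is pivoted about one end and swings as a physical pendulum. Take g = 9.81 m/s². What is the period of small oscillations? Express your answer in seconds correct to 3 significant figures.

1.40 s

For a physical pendulum T = 2π√(I/(mgd)), with d = 0.3630 m from pivot to centre of mass.
I_cm = mL²/12 = 5.98 × 0.726²/12 = 0.2627 kg·m²; I = I_cm + md² = 0.2627 + 5.98 × 0.3630² = 1.051 kg·m².
T = 2π√(1.051/(5.98 × 9.81 × 0.3630)) = 1.40 s.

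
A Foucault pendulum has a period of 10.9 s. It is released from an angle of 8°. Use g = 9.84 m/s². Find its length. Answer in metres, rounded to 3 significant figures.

29.6 m

From T = 2π√(L/g), L = gT²/(4π²) = 9.84 × 10.90²/(4π²) = 29.6 m.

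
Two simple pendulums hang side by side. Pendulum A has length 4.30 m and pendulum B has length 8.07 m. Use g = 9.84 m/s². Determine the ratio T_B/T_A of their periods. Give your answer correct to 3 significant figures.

1.37

T ∝ √L, so T_B/T_A = √(L_B/L_A) = √(8.07/4.30) = 1.37.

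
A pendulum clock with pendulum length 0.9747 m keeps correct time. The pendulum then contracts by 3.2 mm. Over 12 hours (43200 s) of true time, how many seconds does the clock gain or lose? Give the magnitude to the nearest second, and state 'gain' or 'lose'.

gain 71 s

T ∝ √L, so T'/T = √(0.97150/0.9747) = 0.998357.
In 43200 s of true time the clock registers 43200/0.998357 = 43271.1 s, so it gains 71 s.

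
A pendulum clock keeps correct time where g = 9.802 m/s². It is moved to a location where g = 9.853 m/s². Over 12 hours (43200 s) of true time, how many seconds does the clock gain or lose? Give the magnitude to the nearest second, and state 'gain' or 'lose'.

The clock's period scales as T ∝ 1/√g, so T'/T = √(9.802/9.853) = 0.997409.
In 43200 s of true time the clock registers 43200/0.997409 = 43312.2 s, so it gains 112 s.

gain 112 s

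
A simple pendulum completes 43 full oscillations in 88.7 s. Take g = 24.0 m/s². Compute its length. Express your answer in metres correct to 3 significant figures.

2.59 m

T = 88.7/43 = 2.063 s.
From T = 2π√(L/g), L = gT²/(4π²) = 24.0 × 2.063²/(4π²) = 2.59 m.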